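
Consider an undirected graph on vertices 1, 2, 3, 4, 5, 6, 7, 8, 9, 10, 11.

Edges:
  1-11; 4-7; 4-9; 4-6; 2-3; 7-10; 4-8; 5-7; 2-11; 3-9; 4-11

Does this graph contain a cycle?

Yes

DFS, tracking each vertex's parent; an edge to a visited non-parent vertex closes a cycle.
Start from 4:
visit 4 (parent –)
  visit 11 (parent 4)
    visit 1 (parent 11)
      1–11: parent, skip
    visit 2 (parent 11)
      2–11: parent, skip
      visit 3 (parent 2)
        visit 9 (parent 3)
          9–3: parent, skip
          9–4: 4 visited and ≠ parent → cycle
Cycle: 4 – 11 – 2 – 3 – 9 – 4.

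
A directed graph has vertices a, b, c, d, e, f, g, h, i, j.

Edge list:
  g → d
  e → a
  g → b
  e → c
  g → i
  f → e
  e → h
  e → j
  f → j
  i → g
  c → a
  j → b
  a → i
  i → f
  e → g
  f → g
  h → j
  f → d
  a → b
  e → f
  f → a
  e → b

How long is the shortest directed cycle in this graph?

2

For each vertex v, BFS finds the shortest path from v back to v.
The shortest such closed walk is f → e → f, length 2.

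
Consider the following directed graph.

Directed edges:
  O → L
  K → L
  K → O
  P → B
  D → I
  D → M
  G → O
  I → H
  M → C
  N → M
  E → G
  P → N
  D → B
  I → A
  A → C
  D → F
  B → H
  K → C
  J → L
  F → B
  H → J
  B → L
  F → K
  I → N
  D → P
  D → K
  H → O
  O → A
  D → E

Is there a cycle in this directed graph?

DFS with white/gray/black marking, starting from G:
G gray
  O gray
    L gray
    L black
    A gray
      C gray
      C black
    A black
  O black
G black
B gray
  B→L: L black — skip
  H gray
    H→O: O black — skip
    J gray
      J→L: L black — skip
    J black
  H black
B black
D gray
  P gray
    N gray
      M gray
        M→C: C black — skip
      M black
    N black
    P→B: B black — skip
  P black
  K gray
    K→C: C black — skip
    K→L: L black — skip
    K→O: O black — skip
  K black
  E gray
    E→G: G black — skip
  E black
  F gray
    F→K: K black — skip
    F→B: B black — skip
  F black
  D→B: B black — skip
  D→M: M black — skip
  I gray
    I→H: H black — skip
    I→A: A black — skip
    I→N: N black — skip
  I black
D black
Every edge goes to a white or black vertex — no back edge, so the graph is acyclic.

No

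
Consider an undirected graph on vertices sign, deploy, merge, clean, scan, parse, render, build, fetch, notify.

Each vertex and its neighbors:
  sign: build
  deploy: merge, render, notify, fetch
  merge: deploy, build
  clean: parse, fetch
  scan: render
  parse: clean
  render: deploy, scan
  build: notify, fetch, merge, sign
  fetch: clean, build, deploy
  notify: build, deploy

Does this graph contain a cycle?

Yes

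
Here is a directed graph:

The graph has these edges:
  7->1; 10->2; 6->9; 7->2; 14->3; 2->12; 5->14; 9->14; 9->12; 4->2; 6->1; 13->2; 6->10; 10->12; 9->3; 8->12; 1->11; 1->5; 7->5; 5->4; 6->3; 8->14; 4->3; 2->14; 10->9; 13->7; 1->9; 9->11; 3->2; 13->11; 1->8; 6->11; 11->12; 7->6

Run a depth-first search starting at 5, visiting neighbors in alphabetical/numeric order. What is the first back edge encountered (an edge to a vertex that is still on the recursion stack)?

DFS from 5 (visiting neighbors in alphabetical/numeric order); mark gray on enter, black on exit:
5 gray
  4 gray
    2 gray
      12 gray
      12 black
      14 gray
        3 gray
          3→2: 2 is gray → back edge
First back edge: 3 → 2.

3->2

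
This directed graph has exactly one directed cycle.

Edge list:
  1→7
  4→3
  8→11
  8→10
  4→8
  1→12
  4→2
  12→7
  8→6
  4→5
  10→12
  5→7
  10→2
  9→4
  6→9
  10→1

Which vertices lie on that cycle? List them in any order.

DFS with gray/black marking from 9:
9 gray
  4 gray
    5 gray
      7 gray
      7 black
    5 black
    3 gray
    3 black
    8 gray
      10 gray
        1 gray
          1→7: 7 black — skip
          12 gray
            12→7: 7 black — skip
          12 black
        1 black
        10→12: 12 black — skip
        2 gray
        2 black
      10 black
      11 gray
      11 black
      6 gray
        6→9: 9 is gray → back edge
Back edge closes the cycle 9 → 4 → 8 → 6 → 9; its vertices are {4, 6, 8, 9}.

4, 6, 8, 9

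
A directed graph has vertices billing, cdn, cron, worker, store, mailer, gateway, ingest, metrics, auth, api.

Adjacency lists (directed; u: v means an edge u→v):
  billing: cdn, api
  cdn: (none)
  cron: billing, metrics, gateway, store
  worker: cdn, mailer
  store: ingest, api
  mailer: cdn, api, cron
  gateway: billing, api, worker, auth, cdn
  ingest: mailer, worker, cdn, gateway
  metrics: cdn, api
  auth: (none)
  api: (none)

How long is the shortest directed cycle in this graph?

For each vertex v, BFS finds the shortest path from v back to v.
The shortest such closed walk is cron → gateway → worker → mailer → cron, length 4.

4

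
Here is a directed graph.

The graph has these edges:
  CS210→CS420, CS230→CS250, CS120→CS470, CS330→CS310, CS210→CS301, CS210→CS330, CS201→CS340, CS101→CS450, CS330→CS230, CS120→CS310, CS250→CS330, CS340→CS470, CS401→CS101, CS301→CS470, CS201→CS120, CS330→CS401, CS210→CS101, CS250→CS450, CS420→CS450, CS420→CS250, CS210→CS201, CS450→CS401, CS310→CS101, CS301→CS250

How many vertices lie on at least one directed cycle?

A vertex is on a directed cycle iff it belongs to a strongly connected component of size ≥ 2 (or has a self-loop).
The vertices on cycles are {CS101, CS230, CS250, CS330, CS401, CS450} — 6 in total.

6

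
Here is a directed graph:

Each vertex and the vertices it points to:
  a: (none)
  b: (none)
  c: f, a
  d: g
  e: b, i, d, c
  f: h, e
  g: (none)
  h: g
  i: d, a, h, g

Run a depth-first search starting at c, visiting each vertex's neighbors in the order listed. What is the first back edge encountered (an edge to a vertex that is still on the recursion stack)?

e->c

DFS from c (visiting each vertex's neighbors in the order listed); mark gray on enter, black on exit:
c gray
  f gray
    h gray
      g gray
      g black
    h black
    e gray
      b gray
      b black
      i gray
        d gray
          d→g: g black — skip
        d black
        a gray
        a black
        i→h: h black — skip
        i→g: g black — skip
      i black
      e→d: d black — skip
      e→c: c is gray → back edge
First back edge: e → c.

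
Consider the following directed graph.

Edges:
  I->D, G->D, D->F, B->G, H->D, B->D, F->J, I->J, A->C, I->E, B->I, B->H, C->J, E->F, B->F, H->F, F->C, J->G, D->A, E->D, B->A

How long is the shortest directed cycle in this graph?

4

For each vertex v, BFS finds the shortest path from v back to v.
The shortest such closed walk is G → D → F → J → G, length 4.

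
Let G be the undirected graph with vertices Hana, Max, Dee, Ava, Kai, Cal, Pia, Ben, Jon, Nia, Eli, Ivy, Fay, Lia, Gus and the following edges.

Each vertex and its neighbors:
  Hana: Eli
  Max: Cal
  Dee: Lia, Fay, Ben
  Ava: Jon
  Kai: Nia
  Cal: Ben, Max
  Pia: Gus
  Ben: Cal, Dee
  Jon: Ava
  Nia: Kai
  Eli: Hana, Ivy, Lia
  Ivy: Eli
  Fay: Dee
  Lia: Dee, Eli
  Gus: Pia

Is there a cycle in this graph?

DFS, tracking each vertex's parent; an edge to a visited non-parent vertex closes a cycle.
Start from Pia:
visit Pia (parent –)
  visit Gus (parent Pia)
    Gus–Pia: parent, skip
visit Hana (parent –)
  visit Eli (parent Hana)
    Eli–Hana: parent, skip
    visit Ivy (parent Eli)
      Ivy–Eli: parent, skip
    visit Lia (parent Eli)
      visit Dee (parent Lia)
        Dee–Lia: parent, skip
        visit Fay (parent Dee)
          Fay–Dee: parent, skip
        visit Ben (parent Dee)
          visit Cal (parent Ben)
            Cal–Ben: parent, skip
            visit Max (parent Cal)
              Max–Cal: parent, skip
          Ben–Dee: parent, skip
      Lia–Eli: parent, skip
visit Ava (parent –)
  visit Jon (parent Ava)
    Jon–Ava: parent, skip
visit Kai (parent –)
  visit Nia (parent Kai)
    Nia–Kai: parent, skip
No non-parent visited neighbor found — the graph is a forest.

No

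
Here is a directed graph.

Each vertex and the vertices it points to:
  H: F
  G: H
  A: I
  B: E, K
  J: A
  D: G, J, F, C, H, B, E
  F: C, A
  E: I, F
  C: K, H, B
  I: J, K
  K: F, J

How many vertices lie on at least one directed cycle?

A vertex is on a directed cycle iff it belongs to a strongly connected component of size ≥ 2 (or has a self-loop).
The vertices on cycles are {A, B, C, E, F, H, I, J, K} — 9 in total.

9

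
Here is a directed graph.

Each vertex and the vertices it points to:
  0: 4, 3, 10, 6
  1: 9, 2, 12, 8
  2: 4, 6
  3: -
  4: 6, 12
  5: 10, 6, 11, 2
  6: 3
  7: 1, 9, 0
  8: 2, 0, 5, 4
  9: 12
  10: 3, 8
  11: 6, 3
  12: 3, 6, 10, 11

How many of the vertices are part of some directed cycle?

A vertex is on a directed cycle iff it belongs to a strongly connected component of size ≥ 2 (or has a self-loop).
The vertices on cycles are {0, 2, 4, 5, 8, 10, 12} — 7 in total.

7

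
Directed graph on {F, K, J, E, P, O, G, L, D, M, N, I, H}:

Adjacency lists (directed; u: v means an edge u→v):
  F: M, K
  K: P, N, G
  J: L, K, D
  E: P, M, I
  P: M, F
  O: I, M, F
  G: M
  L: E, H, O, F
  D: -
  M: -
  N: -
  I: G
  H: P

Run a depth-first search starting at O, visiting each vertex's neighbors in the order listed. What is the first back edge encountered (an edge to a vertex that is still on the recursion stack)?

P->F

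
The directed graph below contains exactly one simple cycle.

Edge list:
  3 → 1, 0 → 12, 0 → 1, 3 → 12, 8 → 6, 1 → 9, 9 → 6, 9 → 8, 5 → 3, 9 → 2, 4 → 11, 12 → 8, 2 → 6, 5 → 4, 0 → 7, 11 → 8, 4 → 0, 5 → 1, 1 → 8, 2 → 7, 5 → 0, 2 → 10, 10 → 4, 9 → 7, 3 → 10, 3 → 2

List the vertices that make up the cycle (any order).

DFS with gray/black marking from 4:
4 gray
  0 gray
    1 gray
      8 gray
        6 gray
        6 black
      8 black
      9 gray
        7 gray
        7 black
        9→6: 6 black — skip
        9→8: 8 black — skip
        2 gray
          10 gray
            10→4: 4 is gray → back edge
Back edge closes the cycle 4 → 0 → 1 → 9 → 2 → 10 → 4; its vertices are {0, 1, 2, 4, 9, 10}.

0, 1, 2, 4, 9, 10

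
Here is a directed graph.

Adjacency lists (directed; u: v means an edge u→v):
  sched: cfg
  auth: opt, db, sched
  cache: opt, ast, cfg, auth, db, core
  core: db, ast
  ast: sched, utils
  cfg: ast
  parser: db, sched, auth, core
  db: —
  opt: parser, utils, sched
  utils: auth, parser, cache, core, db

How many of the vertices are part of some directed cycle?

A vertex is on a directed cycle iff it belongs to a strongly connected component of size ≥ 2 (or has a self-loop).
The vertices on cycles are {ast, cfg, opt, auth, core, cache, sched, utils, parser} — 9 in total.

9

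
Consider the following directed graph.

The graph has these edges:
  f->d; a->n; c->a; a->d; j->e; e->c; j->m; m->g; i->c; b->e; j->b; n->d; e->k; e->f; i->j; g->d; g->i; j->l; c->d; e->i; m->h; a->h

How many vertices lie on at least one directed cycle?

6

A vertex is on a directed cycle iff it belongs to a strongly connected component of size ≥ 2 (or has a self-loop).
The vertices on cycles are {b, e, g, i, j, m} — 6 in total.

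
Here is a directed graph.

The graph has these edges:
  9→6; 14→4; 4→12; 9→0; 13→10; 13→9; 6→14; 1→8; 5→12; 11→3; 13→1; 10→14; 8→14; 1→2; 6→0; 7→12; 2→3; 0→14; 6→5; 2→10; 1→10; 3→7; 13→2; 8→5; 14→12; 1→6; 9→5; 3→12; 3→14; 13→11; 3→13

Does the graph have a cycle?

DFS with white/gray/black marking, starting from 7:
7 gray
  12 gray
  12 black
7 black
0 gray
  14 gray
    4 gray
      4→12: 12 black — skip
    4 black
    14→12: 12 black — skip
  14 black
0 black
1 gray
  2 gray
    10 gray
      10→14: 14 black — skip
    10 black
    3 gray
      13 gray
        13→10: 10 black — skip
        11 gray
          11→3: 3 is gray → back edge
Back edge found, so a cycle exists: 3 → 13 → 11 → 3.

Yes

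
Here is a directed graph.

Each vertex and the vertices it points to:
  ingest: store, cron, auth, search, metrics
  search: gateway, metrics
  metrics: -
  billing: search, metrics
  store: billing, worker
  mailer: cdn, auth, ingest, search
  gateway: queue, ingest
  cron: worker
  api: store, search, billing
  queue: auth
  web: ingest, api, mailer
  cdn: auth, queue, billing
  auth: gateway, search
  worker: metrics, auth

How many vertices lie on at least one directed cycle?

A vertex is on a directed cycle iff it belongs to a strongly connected component of size ≥ 2 (or has a self-loop).
The vertices on cycles are {auth, cron, queue, store, ingest, search, worker, billing, gateway} — 9 in total.

9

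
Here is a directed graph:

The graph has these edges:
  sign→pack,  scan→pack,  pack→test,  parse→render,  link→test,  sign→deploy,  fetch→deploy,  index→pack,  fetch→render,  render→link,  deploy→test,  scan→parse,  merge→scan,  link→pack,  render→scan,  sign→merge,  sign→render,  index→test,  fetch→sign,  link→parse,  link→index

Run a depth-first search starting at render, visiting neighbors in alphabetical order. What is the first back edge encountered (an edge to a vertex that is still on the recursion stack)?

DFS from render (visiting neighbors in alphabetical order); mark gray on enter, black on exit:
render gray
  link gray
    index gray
      pack gray
        test gray
        test black
      pack black
      index→test: test black — skip
    index black
    link→pack: pack black — skip
    parse gray
      parse→render: render is gray → back edge
First back edge: parse → render.

parse->render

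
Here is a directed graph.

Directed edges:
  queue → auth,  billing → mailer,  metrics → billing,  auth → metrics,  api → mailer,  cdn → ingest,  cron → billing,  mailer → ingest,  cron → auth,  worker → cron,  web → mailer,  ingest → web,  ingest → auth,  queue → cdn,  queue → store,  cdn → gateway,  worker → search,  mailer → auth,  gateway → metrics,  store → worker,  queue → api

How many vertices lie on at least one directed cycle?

6

A vertex is on a directed cycle iff it belongs to a strongly connected component of size ≥ 2 (or has a self-loop).
The vertices on cycles are {web, auth, ingest, mailer, billing, metrics} — 6 in total.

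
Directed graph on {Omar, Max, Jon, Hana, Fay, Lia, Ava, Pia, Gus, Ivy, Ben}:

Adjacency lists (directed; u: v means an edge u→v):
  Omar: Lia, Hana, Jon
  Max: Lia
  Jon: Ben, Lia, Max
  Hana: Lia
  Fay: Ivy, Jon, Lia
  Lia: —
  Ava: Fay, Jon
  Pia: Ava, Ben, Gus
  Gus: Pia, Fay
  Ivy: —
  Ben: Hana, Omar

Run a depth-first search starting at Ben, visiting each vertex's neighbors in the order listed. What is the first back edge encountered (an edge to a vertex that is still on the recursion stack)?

Jon->Ben

DFS from Ben (visiting each vertex's neighbors in the order listed); mark gray on enter, black on exit:
Ben gray
  Hana gray
    Lia gray
    Lia black
  Hana black
  Omar gray
    Omar→Lia: Lia black — skip
    Omar→Hana: Hana black — skip
    Jon gray
      Jon→Ben: Ben is gray → back edge
First back edge: Jon → Ben.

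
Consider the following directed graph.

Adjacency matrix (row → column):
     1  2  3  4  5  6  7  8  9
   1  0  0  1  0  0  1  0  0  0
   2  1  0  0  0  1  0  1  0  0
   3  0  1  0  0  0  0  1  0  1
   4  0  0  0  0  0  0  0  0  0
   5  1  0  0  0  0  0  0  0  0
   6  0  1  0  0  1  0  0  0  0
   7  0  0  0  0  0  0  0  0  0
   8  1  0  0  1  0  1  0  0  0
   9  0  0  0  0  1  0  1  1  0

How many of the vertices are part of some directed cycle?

7

A vertex is on a directed cycle iff it belongs to a strongly connected component of size ≥ 2 (or has a self-loop).
The vertices on cycles are {1, 2, 3, 5, 6, 8, 9} — 7 in total.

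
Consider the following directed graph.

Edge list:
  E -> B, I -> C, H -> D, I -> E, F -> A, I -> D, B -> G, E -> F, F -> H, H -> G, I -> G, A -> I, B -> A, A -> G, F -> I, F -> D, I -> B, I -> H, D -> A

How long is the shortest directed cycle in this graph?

For each vertex v, BFS finds the shortest path from v back to v.
The shortest such closed walk is I → E → F → I, length 3.

3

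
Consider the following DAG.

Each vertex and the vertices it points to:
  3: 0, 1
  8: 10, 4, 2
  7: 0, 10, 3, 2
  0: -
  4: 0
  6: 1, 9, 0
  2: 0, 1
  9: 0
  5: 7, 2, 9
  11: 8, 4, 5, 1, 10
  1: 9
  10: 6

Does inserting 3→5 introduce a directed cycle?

Yes

Adding 3→5 creates a cycle iff 5 can already reach 3.
Path from 5: 5 → 7 → 3.
So 5 → … → 3 → 5 is a cycle.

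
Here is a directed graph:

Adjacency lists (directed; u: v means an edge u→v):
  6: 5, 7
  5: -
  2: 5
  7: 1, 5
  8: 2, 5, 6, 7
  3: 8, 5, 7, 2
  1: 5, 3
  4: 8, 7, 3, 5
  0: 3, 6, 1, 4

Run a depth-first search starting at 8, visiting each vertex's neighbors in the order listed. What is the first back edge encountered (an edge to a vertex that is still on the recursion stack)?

3->8

DFS from 8 (visiting each vertex's neighbors in the order listed); mark gray on enter, black on exit:
8 gray
  2 gray
    5 gray
    5 black
  2 black
  8→5: 5 black — skip
  6 gray
    6→5: 5 black — skip
    7 gray
      1 gray
        1→5: 5 black — skip
        3 gray
          3→8: 8 is gray → back edge
First back edge: 3 → 8.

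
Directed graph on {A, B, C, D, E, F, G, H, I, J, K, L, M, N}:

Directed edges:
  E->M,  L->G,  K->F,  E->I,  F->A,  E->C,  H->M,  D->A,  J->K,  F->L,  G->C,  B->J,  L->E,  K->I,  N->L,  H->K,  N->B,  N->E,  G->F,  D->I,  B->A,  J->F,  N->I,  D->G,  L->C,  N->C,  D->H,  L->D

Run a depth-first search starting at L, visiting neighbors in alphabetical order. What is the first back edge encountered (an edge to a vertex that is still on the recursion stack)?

F->L

DFS from L (visiting neighbors in alphabetical order); mark gray on enter, black on exit:
L gray
  C gray
  C black
  D gray
    A gray
    A black
    G gray
      G→C: C black — skip
      F gray
        F→A: A black — skip
        F→L: L is gray → back edge
First back edge: F → L.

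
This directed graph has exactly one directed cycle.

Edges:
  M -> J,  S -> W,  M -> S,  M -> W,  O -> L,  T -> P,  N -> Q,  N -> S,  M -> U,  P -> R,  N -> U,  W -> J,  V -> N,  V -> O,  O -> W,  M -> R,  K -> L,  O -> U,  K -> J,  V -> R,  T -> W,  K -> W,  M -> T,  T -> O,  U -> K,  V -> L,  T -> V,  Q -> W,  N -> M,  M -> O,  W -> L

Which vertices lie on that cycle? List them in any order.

DFS with gray/black marking from T:
T gray
  O gray
    L gray
    L black
    U gray
      K gray
        W gray
          W→L: L black — skip
          J gray
          J black
        W black
        K→J: J black — skip
        K→L: L black — skip
      K black
    U black
    O→W: W black — skip
  O black
  P gray
    R gray
    R black
  P black
  T→W: W black — skip
  V gray
    V→O: O black — skip
    V→R: R black — skip
    N gray
      Q gray
        Q→W: W black — skip
      Q black
      N→U: U black — skip
      M gray
        M→T: T is gray → back edge
Back edge closes the cycle T → V → N → M → T; its vertices are {M, N, T, V}.

M, N, T, V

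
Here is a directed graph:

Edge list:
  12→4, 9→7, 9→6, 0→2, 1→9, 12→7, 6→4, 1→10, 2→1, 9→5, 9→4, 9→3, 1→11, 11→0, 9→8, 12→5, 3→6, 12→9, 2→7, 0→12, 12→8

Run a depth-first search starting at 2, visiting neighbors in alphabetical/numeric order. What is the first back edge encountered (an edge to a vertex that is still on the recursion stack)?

0→2

DFS from 2 (visiting neighbors in alphabetical/numeric order); mark gray on enter, black on exit:
2 gray
  1 gray
    9 gray
      3 gray
        6 gray
          4 gray
          4 black
        6 black
      3 black
      9→4: 4 black — skip
      5 gray
      5 black
      9→6: 6 black — skip
      7 gray
      7 black
      8 gray
      8 black
    9 black
    10 gray
    10 black
    11 gray
      0 gray
        0→2: 2 is gray → back edge
First back edge: 0 → 2.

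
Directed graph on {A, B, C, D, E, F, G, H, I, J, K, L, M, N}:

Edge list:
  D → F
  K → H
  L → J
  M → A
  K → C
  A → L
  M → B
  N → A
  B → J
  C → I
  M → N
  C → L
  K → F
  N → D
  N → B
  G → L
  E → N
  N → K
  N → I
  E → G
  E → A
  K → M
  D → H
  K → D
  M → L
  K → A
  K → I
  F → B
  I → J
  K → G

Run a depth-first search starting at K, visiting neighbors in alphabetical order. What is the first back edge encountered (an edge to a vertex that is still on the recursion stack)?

N->K

DFS from K (visiting neighbors in alphabetical order); mark gray on enter, black on exit:
K gray
  A gray
    L gray
      J gray
      J black
    L black
  A black
  C gray
    I gray
      I→J: J black — skip
    I black
    C→L: L black — skip
  C black
  D gray
    F gray
      B gray
        B→J: J black — skip
      B black
    F black
    H gray
    H black
  D black
  K→F: F black — skip
  G gray
    G→L: L black — skip
  G black
  K→H: H black — skip
  K→I: I black — skip
  M gray
    M→A: A black — skip
    M→B: B black — skip
    M→L: L black — skip
    N gray
      N→A: A black — skip
      N→B: B black — skip
      N→D: D black — skip
      N→I: I black — skip
      N→K: K is gray → back edge
First back edge: N → K.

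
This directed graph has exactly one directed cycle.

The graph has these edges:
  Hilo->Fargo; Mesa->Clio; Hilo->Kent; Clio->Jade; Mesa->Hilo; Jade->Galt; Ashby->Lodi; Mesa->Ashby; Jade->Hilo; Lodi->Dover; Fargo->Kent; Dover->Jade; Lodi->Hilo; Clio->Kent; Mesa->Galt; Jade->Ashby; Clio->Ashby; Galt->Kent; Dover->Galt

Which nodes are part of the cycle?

Jade, Lodi, Ashby, Dover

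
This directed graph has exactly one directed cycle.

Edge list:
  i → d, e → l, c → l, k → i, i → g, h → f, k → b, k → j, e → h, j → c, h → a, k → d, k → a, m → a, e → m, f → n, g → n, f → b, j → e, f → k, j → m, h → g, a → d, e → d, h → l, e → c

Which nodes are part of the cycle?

DFS with gray/black marking from h:
h gray
  a gray
    d gray
    d black
  a black
  f gray
    k gray
      k→d: d black — skip
      k→a: a black — skip
      j gray
        e gray
          e→h: h is gray → back edge
Back edge closes the cycle h → f → k → j → e → h; its vertices are {e, f, h, j, k}.

e, f, h, j, k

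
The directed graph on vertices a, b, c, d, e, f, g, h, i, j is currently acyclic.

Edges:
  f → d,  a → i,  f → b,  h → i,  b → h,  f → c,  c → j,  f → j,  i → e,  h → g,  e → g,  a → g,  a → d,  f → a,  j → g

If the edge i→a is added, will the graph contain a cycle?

Adding i→a creates a cycle iff a can already reach i.
Path from a: a → i.
So a → … → i → a is a cycle.

Yes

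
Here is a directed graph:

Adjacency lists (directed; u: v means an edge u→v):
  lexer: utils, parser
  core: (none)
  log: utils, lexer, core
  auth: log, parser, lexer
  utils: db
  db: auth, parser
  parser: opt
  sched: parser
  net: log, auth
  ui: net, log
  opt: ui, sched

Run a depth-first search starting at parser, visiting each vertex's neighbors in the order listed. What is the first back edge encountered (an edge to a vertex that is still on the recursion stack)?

auth→log

DFS from parser (visiting each vertex's neighbors in the order listed); mark gray on enter, black on exit:
parser gray
  opt gray
    ui gray
      net gray
        log gray
          utils gray
            db gray
              auth gray
                auth→log: log is gray → back edge
First back edge: auth → log.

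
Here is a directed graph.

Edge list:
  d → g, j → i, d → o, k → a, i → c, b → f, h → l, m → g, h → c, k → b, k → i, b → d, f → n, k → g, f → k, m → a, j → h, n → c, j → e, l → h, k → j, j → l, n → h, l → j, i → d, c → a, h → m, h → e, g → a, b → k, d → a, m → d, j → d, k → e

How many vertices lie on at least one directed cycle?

6

A vertex is on a directed cycle iff it belongs to a strongly connected component of size ≥ 2 (or has a self-loop).
The vertices on cycles are {b, f, h, j, k, l} — 6 in total.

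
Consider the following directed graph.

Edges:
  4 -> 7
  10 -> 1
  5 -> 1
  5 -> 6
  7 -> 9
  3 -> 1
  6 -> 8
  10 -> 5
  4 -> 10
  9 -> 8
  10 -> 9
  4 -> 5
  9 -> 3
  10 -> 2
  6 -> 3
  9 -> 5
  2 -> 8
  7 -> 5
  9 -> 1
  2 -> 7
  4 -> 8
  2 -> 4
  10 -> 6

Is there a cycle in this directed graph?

DFS with white/gray/black marking, starting from 2:
2 gray
  7 gray
    5 gray
      6 gray
        8 gray
        8 black
        3 gray
          1 gray
          1 black
        3 black
      6 black
      5→1: 1 black — skip
    5 black
    9 gray
      9→5: 5 black — skip
      9→1: 1 black — skip
      9→8: 8 black — skip
      9→3: 3 black — skip
    9 black
  7 black
  4 gray
    4→7: 7 black — skip
    10 gray
      10→1: 1 black — skip
      10→6: 6 black — skip
      10→2: 2 is gray → back edge
Back edge found, so a cycle exists: 2 → 4 → 10 → 2.

Yes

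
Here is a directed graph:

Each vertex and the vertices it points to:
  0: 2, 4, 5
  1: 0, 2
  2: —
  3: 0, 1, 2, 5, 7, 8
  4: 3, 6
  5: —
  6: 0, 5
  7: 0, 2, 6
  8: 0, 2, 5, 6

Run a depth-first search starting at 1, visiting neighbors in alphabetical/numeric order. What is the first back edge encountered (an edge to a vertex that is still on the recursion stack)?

DFS from 1 (visiting neighbors in alphabetical/numeric order); mark gray on enter, black on exit:
1 gray
  0 gray
    2 gray
    2 black
    4 gray
      3 gray
        3→0: 0 is gray → back edge
First back edge: 3 → 0.

3->0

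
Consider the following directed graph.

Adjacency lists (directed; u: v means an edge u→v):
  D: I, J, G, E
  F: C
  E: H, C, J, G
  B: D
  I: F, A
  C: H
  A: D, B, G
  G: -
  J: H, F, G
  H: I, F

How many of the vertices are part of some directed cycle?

9

A vertex is on a directed cycle iff it belongs to a strongly connected component of size ≥ 2 (or has a self-loop).
The vertices on cycles are {A, B, C, D, E, F, H, I, J} — 9 in total.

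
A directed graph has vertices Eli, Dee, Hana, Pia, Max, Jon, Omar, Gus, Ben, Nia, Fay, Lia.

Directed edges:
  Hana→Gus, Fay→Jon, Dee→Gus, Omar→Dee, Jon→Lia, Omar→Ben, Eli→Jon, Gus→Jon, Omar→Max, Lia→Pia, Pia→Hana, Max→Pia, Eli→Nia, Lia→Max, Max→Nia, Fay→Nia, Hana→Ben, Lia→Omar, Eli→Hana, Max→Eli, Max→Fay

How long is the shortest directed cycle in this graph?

For each vertex v, BFS finds the shortest path from v back to v.
The shortest such closed walk is Lia → Max → Fay → Jon → Lia, length 4.

4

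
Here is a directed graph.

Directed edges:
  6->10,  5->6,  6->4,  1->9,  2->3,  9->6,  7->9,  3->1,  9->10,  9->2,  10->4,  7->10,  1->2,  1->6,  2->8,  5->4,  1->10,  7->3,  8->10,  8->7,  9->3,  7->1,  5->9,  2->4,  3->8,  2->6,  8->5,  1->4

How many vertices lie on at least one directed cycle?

7

A vertex is on a directed cycle iff it belongs to a strongly connected component of size ≥ 2 (or has a self-loop).
The vertices on cycles are {1, 2, 3, 5, 7, 8, 9} — 7 in total.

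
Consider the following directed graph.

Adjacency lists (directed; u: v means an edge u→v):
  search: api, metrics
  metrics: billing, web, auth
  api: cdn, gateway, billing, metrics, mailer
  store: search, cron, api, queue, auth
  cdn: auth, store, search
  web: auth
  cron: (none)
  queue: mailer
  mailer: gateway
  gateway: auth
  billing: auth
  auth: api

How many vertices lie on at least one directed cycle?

11

A vertex is on a directed cycle iff it belongs to a strongly connected component of size ≥ 2 (or has a self-loop).
The vertices on cycles are {api, cdn, web, auth, queue, store, mailer, search, billing, gateway, metrics} — 11 in total.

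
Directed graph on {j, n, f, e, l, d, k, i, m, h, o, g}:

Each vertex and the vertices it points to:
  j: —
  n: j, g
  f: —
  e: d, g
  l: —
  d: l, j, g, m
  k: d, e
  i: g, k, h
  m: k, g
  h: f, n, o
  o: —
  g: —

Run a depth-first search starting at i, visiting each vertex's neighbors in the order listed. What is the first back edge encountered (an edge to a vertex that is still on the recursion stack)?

m->k

DFS from i (visiting each vertex's neighbors in the order listed); mark gray on enter, black on exit:
i gray
  g gray
  g black
  k gray
    d gray
      l gray
      l black
      j gray
      j black
      d→g: g black — skip
      m gray
        m→k: k is gray → back edge
First back edge: m → k.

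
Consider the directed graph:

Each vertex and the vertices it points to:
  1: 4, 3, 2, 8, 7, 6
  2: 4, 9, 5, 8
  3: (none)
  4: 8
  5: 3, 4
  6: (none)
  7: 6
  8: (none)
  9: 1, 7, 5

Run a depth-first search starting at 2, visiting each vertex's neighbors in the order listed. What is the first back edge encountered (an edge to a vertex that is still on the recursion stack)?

DFS from 2 (visiting each vertex's neighbors in the order listed); mark gray on enter, black on exit:
2 gray
  4 gray
    8 gray
    8 black
  4 black
  9 gray
    1 gray
      1→4: 4 black — skip
      3 gray
      3 black
      1→2: 2 is gray → back edge
First back edge: 1 → 2.

1->2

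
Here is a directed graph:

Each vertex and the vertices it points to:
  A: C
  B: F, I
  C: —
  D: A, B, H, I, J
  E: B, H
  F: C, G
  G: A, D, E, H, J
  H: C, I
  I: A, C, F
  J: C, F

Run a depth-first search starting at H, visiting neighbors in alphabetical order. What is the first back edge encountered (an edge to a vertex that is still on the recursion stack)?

B→F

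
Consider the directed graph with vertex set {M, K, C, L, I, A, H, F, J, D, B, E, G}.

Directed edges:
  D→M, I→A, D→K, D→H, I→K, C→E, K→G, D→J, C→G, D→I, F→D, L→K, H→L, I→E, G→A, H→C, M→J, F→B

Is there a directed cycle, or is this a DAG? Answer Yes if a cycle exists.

No

DFS with white/gray/black marking, starting from D:
D gray
  K gray
    G gray
      A gray
      A black
    G black
  K black
  H gray
    L gray
      L→K: K black — skip
    L black
    C gray
      E gray
      E black
      C→G: G black — skip
    C black
  H black
  I gray
    I→E: E black — skip
    I→A: A black — skip
    I→K: K black — skip
  I black
  M gray
    J gray
    J black
  M black
  D→J: J black — skip
D black
F gray
  B gray
  B black
  F→D: D black — skip
F black
Every edge goes to a white or black vertex — no back edge, so the graph is acyclic.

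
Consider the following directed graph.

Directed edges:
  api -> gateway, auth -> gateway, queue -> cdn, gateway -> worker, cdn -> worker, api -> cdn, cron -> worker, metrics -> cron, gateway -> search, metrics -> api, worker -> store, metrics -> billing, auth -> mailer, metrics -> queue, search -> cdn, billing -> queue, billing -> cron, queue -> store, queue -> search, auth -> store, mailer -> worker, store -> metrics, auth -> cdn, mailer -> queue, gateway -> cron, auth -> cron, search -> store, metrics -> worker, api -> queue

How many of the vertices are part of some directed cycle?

A vertex is on a directed cycle iff it belongs to a strongly connected component of size ≥ 2 (or has a self-loop).
The vertices on cycles are {api, cdn, cron, queue, store, search, worker, billing, gateway, metrics} — 10 in total.

10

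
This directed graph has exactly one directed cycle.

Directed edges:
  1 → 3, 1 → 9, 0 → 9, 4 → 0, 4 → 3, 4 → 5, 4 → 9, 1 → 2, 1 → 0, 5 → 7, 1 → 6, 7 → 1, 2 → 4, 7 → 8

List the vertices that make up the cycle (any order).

1, 2, 4, 5, 7

DFS with gray/black marking from 7:
7 gray
  8 gray
  8 black
  1 gray
    0 gray
      9 gray
      9 black
    0 black
    6 gray
    6 black
    1→9: 9 black — skip
    3 gray
    3 black
    2 gray
      4 gray
        4→9: 9 black — skip
        4→0: 0 black — skip
        4→3: 3 black — skip
        5 gray
          5→7: 7 is gray → back edge
Back edge closes the cycle 7 → 1 → 2 → 4 → 5 → 7; its vertices are {1, 2, 4, 5, 7}.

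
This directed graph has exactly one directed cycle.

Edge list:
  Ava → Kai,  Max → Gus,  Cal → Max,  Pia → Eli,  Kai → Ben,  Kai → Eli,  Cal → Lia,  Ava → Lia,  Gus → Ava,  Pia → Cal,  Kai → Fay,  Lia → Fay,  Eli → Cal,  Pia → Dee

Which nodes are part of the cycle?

Ava, Cal, Eli, Gus, Kai, Max

DFS with gray/black marking from Cal:
Cal gray
  Lia gray
    Fay gray
    Fay black
  Lia black
  Max gray
    Gus gray
      Ava gray
        Kai gray
          Kai→Fay: Fay black — skip
          Ben gray
          Ben black
          Eli gray
            Eli→Cal: Cal is gray → back edge
Back edge closes the cycle Cal → Max → Gus → Ava → Kai → Eli → Cal; its vertices are {Ava, Cal, Eli, Gus, Kai, Max}.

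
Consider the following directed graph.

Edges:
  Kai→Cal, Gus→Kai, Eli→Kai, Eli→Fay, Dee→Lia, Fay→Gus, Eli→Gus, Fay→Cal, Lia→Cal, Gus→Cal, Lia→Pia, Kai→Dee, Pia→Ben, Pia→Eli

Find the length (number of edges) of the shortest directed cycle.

For each vertex v, BFS finds the shortest path from v back to v.
The shortest such closed walk is Lia → Pia → Eli → Kai → Dee → Lia, length 5.

5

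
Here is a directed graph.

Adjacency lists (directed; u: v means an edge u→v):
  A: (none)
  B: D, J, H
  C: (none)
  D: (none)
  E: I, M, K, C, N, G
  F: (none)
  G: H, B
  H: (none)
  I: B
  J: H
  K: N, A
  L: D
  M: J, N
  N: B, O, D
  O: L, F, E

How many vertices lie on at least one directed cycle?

5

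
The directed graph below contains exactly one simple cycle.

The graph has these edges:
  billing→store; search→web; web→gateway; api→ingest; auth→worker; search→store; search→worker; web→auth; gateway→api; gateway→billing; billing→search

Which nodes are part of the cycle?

web, search, billing, gateway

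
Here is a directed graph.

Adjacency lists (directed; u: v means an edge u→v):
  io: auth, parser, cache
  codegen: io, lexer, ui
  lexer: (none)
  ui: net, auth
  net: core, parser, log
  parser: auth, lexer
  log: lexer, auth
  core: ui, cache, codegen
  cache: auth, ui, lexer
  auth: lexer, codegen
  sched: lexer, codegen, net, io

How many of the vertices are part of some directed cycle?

A vertex is on a directed cycle iff it belongs to a strongly connected component of size ≥ 2 (or has a self-loop).
The vertices on cycles are {io, ui, log, net, auth, core, cache, parser, codegen} — 9 in total.

9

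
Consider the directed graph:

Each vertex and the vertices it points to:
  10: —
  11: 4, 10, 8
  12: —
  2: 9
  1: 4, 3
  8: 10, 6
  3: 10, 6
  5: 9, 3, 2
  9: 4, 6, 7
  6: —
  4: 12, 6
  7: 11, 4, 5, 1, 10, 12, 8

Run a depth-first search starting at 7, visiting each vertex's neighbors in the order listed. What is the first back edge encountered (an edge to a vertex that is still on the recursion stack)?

DFS from 7 (visiting each vertex's neighbors in the order listed); mark gray on enter, black on exit:
7 gray
  11 gray
    4 gray
      12 gray
      12 black
      6 gray
      6 black
    4 black
    10 gray
    10 black
    8 gray
      8→10: 10 black — skip
      8→6: 6 black — skip
    8 black
  11 black
  7→4: 4 black — skip
  5 gray
    9 gray
      9→4: 4 black — skip
      9→6: 6 black — skip
      9→7: 7 is gray → back edge
First back edge: 9 → 7.

9→7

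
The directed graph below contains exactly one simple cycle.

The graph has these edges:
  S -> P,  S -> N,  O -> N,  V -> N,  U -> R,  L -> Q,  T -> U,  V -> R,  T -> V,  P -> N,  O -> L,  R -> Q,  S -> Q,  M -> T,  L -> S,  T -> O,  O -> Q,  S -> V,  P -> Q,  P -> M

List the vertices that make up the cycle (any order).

DFS with gray/black marking from T:
T gray
  O gray
    N gray
    N black
    Q gray
    Q black
    L gray
      L→Q: Q black — skip
      S gray
        P gray
          P→N: N black — skip
          P→Q: Q black — skip
          M gray
            M→T: T is gray → back edge
Back edge closes the cycle T → O → L → S → P → M → T; its vertices are {L, M, O, P, S, T}.

L, M, O, P, S, T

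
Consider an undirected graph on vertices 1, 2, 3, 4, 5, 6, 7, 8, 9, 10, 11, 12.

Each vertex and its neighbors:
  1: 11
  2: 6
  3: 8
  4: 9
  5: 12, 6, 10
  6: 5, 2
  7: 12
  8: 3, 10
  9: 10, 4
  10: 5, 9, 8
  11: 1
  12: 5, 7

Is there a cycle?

No

DFS, tracking each vertex's parent; an edge to a visited non-parent vertex closes a cycle.
Start from 8:
visit 8 (parent –)
  visit 3 (parent 8)
    3–8: parent, skip
  visit 10 (parent 8)
    visit 5 (parent 10)
      visit 12 (parent 5)
        12–5: parent, skip
        visit 7 (parent 12)
          7–12: parent, skip
      visit 6 (parent 5)
        6–5: parent, skip
        visit 2 (parent 6)
          2–6: parent, skip
      5–10: parent, skip
    visit 9 (parent 10)
      9–10: parent, skip
      visit 4 (parent 9)
        4–9: parent, skip
    10–8: parent, skip
visit 1 (parent –)
  visit 11 (parent 1)
    11–1: parent, skip
No non-parent visited neighbor found — the graph is a forest.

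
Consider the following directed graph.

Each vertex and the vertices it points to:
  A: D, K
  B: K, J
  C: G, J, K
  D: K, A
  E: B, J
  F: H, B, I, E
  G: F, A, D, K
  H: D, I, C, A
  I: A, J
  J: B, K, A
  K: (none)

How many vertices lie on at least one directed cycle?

8

A vertex is on a directed cycle iff it belongs to a strongly connected component of size ≥ 2 (or has a self-loop).
The vertices on cycles are {A, B, C, D, F, G, H, J} — 8 in total.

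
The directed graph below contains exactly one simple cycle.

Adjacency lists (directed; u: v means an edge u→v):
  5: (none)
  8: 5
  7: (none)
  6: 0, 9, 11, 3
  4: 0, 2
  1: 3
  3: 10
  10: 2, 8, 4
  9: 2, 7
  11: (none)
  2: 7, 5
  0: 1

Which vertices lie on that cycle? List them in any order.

DFS with gray/black marking from 3:
3 gray
  10 gray
    2 gray
      7 gray
      7 black
      5 gray
      5 black
    2 black
    8 gray
      8→5: 5 black — skip
    8 black
    4 gray
      0 gray
        1 gray
          1→3: 3 is gray → back edge
Back edge closes the cycle 3 → 10 → 4 → 0 → 1 → 3; its vertices are {0, 1, 3, 4, 10}.

0, 1, 3, 4, 10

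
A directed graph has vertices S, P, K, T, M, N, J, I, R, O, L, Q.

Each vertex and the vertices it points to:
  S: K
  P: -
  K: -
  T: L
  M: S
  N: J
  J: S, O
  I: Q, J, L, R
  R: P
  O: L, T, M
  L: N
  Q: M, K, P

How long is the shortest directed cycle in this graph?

4

For each vertex v, BFS finds the shortest path from v back to v.
The shortest such closed walk is J → O → L → N → J, length 4.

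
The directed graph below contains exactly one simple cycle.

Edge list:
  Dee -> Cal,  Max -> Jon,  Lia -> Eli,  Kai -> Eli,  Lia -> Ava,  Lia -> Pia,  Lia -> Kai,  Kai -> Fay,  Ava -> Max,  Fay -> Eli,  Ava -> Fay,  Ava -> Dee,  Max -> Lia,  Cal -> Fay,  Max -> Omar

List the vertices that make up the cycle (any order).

Ava, Lia, Max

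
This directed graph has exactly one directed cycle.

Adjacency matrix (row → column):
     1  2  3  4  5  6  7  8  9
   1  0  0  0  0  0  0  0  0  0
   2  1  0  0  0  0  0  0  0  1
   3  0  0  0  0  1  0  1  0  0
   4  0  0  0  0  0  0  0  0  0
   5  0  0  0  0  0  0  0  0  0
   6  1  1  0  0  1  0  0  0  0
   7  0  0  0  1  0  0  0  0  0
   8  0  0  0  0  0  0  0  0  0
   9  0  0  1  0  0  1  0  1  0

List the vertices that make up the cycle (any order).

DFS with gray/black marking from 9:
9 gray
  6 gray
    1 gray
    1 black
    5 gray
    5 black
    2 gray
      2→9: 9 is gray → back edge
Back edge closes the cycle 9 → 6 → 2 → 9; its vertices are {2, 6, 9}.

2, 6, 9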